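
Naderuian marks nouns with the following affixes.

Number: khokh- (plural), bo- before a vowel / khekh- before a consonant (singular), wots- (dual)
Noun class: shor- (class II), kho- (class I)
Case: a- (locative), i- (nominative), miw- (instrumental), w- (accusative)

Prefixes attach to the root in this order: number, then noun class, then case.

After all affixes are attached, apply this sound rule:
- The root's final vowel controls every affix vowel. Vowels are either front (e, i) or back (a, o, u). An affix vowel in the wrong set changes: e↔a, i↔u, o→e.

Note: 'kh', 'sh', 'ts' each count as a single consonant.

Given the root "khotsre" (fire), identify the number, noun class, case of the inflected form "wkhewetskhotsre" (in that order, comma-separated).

dual, class I, accusative

Segment: w-kho-wots-khotsre.
number: wots- → dual.
noun class: kho- → class I.
case: w- → accusative.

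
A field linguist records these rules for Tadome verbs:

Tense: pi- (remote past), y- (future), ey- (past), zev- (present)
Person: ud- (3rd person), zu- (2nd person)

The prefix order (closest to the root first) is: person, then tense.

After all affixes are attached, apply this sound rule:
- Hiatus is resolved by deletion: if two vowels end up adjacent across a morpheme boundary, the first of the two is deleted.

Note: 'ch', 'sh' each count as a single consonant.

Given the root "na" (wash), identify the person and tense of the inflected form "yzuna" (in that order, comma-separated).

Segment: y-zu-na.
person: zu- → 2nd person.
tense: y- → future.

2nd person, future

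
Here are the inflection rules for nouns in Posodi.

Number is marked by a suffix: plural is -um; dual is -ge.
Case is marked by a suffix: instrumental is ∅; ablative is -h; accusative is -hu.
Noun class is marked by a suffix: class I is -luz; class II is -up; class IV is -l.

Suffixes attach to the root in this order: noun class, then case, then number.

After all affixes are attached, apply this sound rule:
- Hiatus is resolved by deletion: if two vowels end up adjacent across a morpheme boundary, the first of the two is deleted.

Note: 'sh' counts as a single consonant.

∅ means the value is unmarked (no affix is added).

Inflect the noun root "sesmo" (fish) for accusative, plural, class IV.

sesmolhum

Attach noun class class IV -l → sesmol.
Attach case accusative -hu → sesmolhu.
Attach number plural -um → sesmolhuum.
Apply vowel deletion: sesmolhuum → sesmolhum.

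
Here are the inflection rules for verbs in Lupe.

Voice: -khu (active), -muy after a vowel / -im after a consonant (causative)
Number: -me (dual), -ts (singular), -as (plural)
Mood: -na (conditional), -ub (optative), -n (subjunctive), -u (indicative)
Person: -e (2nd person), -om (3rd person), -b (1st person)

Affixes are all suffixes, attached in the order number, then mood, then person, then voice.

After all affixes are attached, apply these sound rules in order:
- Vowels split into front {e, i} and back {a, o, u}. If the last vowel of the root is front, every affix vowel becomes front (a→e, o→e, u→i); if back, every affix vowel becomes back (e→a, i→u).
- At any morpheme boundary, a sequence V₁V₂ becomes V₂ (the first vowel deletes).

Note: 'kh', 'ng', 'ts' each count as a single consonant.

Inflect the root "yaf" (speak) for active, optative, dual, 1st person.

Attach number dual -me → yafme.
Attach mood optative -ub → yafmeub.
Attach person 1st person -b → yafmeubb.
Attach voice active -khu → yafmeubbkhu.
Apply vowel harmony: yafmeubbkhu → yafmaubbkhu.
Apply vowel deletion: yafmaubbkhu → yafmubbkhu.

yafmubbkhu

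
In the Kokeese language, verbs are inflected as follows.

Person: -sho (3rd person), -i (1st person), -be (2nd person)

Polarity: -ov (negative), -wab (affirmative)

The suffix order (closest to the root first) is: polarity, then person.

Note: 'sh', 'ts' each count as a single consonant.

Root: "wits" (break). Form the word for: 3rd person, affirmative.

Attach polarity affirmative -wab → witswab.
Attach person 3rd person -sho → witswabsho.

witswabsho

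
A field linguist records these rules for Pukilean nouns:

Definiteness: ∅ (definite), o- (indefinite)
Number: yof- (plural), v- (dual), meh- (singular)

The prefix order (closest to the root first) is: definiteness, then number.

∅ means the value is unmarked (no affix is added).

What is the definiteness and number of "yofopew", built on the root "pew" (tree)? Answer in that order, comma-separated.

indefinite, plural

Segment: yof-o-pew.
definiteness: o- → indefinite.
number: yof- → plural.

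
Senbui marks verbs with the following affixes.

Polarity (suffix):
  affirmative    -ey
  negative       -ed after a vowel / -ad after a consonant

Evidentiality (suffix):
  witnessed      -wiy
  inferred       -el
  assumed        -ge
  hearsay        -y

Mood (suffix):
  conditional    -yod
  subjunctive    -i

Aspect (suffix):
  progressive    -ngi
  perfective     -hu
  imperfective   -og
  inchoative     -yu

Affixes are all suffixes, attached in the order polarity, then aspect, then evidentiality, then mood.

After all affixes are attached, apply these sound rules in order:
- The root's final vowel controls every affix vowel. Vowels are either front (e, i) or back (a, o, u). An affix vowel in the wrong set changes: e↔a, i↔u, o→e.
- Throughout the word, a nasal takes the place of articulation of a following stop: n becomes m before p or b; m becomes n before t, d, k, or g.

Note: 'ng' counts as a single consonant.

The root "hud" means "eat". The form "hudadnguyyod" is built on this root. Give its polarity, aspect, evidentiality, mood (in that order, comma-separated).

negative, progressive, hearsay, conditional

Segment: hud-ad-ngi-y-yod.
polarity: -ed/ad → negative.
aspect: -ngi → progressive.
evidentiality: -y → hearsay.
mood: -yod → conditional.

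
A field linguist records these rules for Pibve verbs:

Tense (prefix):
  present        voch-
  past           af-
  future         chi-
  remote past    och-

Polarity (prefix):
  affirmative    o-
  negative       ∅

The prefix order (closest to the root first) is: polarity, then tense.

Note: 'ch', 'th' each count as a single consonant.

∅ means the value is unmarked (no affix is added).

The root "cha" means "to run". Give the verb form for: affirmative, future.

chiocha

Attach polarity affirmative o- → ocha.
Attach tense future chi- → chiocha.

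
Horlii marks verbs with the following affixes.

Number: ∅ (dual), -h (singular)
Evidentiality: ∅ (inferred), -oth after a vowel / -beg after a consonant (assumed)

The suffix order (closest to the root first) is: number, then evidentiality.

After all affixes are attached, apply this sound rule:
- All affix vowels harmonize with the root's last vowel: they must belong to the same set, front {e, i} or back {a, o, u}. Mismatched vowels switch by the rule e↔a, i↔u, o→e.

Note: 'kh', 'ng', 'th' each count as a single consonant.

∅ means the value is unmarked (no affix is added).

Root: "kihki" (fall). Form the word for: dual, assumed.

number = dual: zero marking, form stays kihki.
Attach evidentiality assumed -oth (after vowel 'i') → kihkioth.
Apply vowel harmony: kihkioth → kihkieth.

kihkieth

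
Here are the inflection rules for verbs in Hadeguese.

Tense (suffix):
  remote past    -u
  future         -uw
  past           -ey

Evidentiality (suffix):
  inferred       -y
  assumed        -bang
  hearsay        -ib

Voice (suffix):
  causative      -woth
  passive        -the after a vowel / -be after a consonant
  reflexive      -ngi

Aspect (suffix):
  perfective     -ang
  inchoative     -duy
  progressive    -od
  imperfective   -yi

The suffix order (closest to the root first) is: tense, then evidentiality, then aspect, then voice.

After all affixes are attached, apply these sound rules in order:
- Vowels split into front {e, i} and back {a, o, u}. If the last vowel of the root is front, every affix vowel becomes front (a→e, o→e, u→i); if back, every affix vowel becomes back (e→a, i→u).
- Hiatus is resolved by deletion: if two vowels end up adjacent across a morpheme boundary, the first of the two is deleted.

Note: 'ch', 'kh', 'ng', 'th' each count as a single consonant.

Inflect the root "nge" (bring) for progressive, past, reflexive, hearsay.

Attach tense past -ey → ngeey.
Attach evidentiality hearsay -ib → ngeeyib.
Attach aspect progressive -od → ngeeyibod.
Attach voice reflexive -ngi → ngeeyibodngi.
Apply vowel harmony: ngeeyibodngi → ngeeyibedngi.
Apply vowel deletion: ngeeyibedngi → ngeyibedngi.

ngeyibedngi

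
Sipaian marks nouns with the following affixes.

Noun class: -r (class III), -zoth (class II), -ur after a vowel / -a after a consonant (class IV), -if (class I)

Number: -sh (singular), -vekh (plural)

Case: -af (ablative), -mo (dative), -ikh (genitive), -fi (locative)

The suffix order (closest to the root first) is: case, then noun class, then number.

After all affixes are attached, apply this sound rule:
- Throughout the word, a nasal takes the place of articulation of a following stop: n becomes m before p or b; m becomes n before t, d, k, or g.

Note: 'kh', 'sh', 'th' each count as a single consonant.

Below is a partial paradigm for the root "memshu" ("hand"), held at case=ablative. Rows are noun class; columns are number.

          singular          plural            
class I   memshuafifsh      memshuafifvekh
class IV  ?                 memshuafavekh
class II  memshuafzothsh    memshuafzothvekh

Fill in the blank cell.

memshuafash

Attach case ablative -af → memshuaf.
Attach noun class class IV -a (after consonant 'f') → memshuafa.
Attach number singular -sh → memshuafash.
Nasal assimilation: no change.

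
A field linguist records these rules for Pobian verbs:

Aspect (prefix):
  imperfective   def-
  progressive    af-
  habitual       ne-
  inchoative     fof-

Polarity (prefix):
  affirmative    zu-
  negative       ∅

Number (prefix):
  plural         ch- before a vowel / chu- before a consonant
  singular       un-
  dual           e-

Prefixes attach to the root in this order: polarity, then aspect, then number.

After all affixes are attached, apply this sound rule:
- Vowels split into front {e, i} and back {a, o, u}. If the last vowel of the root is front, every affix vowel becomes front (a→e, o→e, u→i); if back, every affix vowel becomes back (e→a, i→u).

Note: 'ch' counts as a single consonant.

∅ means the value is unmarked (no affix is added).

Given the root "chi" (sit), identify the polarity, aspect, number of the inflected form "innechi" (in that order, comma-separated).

Segment: un-ne-chi.
polarity: ∅ → negative.
aspect: ne- → habitual.
number: un- → singular.

negative, habitual, singular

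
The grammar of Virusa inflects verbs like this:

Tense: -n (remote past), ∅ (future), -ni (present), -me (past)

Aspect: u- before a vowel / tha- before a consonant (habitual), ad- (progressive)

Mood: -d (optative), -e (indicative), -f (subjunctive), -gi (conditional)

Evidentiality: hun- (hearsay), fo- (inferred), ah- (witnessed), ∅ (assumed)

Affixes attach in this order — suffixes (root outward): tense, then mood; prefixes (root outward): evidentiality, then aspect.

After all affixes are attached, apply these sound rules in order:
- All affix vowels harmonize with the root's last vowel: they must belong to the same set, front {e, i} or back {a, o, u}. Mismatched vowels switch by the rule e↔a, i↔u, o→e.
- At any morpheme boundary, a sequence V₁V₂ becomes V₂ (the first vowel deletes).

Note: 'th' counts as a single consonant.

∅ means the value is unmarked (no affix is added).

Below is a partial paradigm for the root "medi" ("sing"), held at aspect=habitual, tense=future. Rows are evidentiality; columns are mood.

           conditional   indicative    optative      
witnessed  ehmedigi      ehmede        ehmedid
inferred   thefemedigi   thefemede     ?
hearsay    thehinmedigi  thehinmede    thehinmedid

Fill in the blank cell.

thefemedid

Attach evidentiality inferred fo- → fomedi.
Attach aspect habitual tha- (before consonant 'f') → thafomedi.
tense = future: zero marking, form stays thafomedi.
Attach mood optative -d → thafomedid.
Apply vowel harmony: thafomedid → thefemedid.
Vowel deletion: no change.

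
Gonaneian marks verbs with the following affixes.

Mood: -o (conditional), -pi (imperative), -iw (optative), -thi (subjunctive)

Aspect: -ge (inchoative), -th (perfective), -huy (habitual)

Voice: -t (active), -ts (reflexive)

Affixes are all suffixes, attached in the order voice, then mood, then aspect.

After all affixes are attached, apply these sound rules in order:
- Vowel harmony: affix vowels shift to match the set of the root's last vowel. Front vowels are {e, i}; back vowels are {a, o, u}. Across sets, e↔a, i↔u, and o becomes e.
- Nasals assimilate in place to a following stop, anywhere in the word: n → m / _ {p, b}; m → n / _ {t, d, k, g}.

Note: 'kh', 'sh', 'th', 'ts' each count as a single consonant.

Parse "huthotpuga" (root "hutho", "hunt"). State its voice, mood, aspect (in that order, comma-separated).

Segment: hutho-t-pi-ge.
voice: -t → active.
mood: -pi → imperative.
aspect: -ge → inchoative.

active, imperative, inchoative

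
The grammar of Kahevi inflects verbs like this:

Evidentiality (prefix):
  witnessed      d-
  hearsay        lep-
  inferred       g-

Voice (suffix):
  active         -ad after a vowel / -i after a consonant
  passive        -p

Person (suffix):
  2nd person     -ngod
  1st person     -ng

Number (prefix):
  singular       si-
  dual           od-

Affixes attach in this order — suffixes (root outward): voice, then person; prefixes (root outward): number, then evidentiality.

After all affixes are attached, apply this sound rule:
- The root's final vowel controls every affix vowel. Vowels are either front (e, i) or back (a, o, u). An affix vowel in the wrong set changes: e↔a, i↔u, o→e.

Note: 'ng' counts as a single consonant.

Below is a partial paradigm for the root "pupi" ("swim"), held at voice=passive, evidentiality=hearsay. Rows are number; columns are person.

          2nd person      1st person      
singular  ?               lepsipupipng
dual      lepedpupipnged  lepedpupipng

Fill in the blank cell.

Attach voice passive -p → pupip.
Attach number singular si- → sipupip.
Attach person 2nd person -ngod → sipupipngod.
Attach evidentiality hearsay lep- → lepsipupipngod.
Apply vowel harmony: lepsipupipngod → lepsipupipnged.

lepsipupipnged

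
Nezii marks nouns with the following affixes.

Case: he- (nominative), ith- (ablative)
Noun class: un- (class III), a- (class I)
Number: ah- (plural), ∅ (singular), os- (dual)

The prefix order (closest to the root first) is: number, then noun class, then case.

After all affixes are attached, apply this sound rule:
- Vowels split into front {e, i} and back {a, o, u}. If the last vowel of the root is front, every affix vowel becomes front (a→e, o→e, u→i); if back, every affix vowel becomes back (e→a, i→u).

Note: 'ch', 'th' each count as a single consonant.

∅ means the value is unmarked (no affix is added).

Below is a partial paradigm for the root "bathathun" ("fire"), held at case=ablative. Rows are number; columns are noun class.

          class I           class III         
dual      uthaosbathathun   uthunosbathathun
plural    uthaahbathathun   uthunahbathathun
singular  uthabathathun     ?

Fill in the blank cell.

uthunbathathun

number = singular: zero marking, form stays bathathun.
Attach noun class class III un- → unbathathun.
Attach case ablative ith- → ithunbathathun.
Apply vowel harmony: ithunbathathun → uthunbathathun.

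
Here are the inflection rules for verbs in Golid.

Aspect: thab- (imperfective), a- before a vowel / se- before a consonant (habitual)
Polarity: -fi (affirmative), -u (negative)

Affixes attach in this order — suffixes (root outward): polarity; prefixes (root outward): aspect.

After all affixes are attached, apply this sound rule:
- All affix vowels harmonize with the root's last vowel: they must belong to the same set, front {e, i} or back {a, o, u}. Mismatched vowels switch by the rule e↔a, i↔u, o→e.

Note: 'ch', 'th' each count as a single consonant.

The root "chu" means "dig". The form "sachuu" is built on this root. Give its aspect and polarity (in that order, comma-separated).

habitual, negative

Segment: se-chu-u.
aspect: a/se- → habitual.
polarity: -u → negative.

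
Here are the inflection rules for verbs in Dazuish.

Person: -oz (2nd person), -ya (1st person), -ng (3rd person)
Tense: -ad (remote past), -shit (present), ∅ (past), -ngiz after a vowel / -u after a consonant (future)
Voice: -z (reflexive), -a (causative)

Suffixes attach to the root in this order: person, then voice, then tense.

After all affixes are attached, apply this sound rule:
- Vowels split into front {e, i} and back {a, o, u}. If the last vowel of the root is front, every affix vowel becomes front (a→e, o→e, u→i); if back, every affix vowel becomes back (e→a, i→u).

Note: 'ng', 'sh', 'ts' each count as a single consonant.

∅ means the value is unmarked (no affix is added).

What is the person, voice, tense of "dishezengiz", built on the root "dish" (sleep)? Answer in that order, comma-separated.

Segment: dish-oz-a-ngiz.
person: -oz → 2nd person.
voice: -a → causative.
tense: -ngiz/u → future.

2nd person, causative, future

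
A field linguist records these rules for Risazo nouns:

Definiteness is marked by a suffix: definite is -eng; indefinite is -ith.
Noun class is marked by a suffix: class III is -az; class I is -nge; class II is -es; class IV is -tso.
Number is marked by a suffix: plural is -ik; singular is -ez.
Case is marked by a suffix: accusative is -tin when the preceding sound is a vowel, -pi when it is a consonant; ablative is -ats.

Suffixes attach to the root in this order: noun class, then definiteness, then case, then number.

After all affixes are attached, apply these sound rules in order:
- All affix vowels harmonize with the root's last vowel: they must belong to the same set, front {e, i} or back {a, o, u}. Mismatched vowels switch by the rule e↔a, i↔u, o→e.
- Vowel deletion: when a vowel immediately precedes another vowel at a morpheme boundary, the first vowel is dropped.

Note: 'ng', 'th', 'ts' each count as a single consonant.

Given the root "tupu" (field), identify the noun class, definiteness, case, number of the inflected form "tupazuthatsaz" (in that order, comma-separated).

Segment: tupu-az-ith-ats-ez.
noun class: -az → class III.
definiteness: -ith → indefinite.
case: -ats → ablative.
number: -ez → singular.

class III, indefinite, ablative, singular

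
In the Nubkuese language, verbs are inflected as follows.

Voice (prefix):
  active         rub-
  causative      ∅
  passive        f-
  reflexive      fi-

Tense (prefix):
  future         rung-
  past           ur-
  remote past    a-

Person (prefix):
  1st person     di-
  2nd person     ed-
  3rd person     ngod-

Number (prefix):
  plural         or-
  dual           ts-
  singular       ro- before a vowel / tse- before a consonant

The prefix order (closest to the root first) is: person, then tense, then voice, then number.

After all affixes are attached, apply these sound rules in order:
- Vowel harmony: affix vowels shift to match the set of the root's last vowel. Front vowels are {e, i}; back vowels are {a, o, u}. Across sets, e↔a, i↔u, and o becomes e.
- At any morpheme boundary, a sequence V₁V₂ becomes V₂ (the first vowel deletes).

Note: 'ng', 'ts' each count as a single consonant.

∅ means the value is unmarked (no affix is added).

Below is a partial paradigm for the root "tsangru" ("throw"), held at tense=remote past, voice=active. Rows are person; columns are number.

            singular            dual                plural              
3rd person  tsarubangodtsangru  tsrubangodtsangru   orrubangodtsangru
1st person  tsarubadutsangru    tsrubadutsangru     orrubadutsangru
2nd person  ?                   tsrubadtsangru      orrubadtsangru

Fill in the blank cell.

tsarubadtsangru

Attach person 2nd person ed- → edtsangru.
Attach tense remote past a- → aedtsangru.
Attach voice active rub- → rubaedtsangru.
Attach number singular tse- (before consonant 'r') → tserubaedtsangru.
Apply vowel harmony: tserubaedtsangru → tsarubaadtsangru.
Apply vowel deletion: tsarubaadtsangru → tsarubadtsangru.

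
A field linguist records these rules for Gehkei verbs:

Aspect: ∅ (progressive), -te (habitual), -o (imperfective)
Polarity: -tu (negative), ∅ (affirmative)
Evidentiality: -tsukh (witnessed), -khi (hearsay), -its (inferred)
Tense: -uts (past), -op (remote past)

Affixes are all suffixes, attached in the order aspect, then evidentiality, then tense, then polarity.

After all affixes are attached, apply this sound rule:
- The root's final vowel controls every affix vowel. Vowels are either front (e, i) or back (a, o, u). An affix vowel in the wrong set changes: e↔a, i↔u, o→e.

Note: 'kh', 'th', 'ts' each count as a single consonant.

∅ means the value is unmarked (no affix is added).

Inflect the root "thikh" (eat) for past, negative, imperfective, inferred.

Attach aspect imperfective -o → thikho.
Attach evidentiality inferred -its → thikhoits.
Attach tense past -uts → thikhoitsuts.
Attach polarity negative -tu → thikhoitsutstu.
Apply vowel harmony: thikhoitsutstu → thikheitsitsti.

thikheitsitsti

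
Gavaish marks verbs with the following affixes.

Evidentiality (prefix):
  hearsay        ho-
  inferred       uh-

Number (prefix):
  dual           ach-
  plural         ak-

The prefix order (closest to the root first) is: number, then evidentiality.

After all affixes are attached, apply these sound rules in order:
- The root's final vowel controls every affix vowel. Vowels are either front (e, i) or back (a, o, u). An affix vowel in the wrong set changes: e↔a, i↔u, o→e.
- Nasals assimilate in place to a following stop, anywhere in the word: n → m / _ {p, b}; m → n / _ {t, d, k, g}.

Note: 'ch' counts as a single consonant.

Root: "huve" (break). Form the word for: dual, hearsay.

heechhuve

Attach number dual ach- → achhuve.
Attach evidentiality hearsay ho- → hoachhuve.
Apply vowel harmony: hoachhuve → heechhuve.
Nasal assimilation: no change.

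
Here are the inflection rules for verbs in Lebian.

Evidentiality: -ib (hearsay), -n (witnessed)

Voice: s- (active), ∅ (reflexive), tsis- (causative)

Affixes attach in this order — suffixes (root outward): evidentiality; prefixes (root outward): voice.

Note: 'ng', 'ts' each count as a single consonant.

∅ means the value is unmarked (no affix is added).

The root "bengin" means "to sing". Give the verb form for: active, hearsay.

Attach voice active s- → sbengin.
Attach evidentiality hearsay -ib → sbenginib.

sbenginib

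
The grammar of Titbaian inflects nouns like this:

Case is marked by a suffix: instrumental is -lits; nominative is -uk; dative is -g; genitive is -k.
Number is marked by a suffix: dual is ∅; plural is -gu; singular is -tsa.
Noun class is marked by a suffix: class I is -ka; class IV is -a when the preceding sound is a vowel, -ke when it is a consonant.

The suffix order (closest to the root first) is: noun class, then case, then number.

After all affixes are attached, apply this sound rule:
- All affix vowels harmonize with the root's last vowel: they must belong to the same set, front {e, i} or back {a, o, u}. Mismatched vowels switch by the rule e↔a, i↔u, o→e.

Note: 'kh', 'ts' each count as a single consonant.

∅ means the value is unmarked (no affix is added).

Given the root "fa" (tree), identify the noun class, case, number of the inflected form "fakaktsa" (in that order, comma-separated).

class I, genitive, singular

Segment: fa-ka-k-tsa.
noun class: -ka → class I.
case: -k → genitive.
number: -tsa → singular.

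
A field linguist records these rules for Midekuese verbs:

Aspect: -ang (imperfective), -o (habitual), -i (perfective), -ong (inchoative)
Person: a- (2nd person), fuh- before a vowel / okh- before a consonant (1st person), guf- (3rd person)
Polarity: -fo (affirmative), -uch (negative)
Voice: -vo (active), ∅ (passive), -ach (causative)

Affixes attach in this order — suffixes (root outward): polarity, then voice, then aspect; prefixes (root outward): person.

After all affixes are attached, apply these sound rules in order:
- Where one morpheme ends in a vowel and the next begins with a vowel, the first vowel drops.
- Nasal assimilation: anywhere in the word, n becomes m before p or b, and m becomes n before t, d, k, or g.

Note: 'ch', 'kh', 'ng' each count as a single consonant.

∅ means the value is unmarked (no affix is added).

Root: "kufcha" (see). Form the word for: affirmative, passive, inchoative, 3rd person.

Attach polarity affirmative -fo → kufchafo.
Attach person 3rd person guf- → gufkufchafo.
voice = passive: zero marking, form stays gufkufchafo.
Attach aspect inchoative -ong → gufkufchafoong.
Apply vowel deletion: gufkufchafoong → gufkufchafong.
Nasal assimilation: no change.

gufkufchafong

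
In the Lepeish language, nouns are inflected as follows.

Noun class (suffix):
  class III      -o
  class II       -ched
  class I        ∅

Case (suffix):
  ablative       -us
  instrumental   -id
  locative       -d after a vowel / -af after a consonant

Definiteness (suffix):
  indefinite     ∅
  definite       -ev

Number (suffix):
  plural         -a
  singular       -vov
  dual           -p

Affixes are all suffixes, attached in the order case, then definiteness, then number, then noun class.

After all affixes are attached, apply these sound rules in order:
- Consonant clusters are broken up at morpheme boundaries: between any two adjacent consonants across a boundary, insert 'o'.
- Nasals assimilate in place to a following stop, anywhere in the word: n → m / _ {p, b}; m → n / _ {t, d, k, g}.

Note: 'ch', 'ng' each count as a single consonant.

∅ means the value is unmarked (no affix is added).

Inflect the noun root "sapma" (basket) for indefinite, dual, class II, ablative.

sapmausopoched

Attach case ablative -us → sapmaus.
definiteness = indefinite: zero marking, form stays sapmaus.
Attach number dual -p → sapmausp.
Attach noun class class II -ched → sapmauspched.
Apply epenthesis: sapmauspched → sapmausopoched.
Nasal assimilation: no change.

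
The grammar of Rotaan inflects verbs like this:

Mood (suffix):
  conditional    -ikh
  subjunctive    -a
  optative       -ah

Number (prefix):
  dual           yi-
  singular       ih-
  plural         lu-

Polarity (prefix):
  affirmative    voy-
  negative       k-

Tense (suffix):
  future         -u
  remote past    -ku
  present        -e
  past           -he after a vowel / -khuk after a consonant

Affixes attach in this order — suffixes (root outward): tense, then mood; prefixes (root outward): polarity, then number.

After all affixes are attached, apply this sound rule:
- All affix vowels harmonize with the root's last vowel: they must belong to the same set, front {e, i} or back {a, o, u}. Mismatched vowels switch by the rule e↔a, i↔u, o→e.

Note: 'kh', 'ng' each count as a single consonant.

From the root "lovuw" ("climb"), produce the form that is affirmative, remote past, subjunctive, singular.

Attach polarity affirmative voy- → voylovuw.
Attach tense remote past -ku → voylovuwku.
Attach mood subjunctive -a → voylovuwkua.
Attach number singular ih- → ihvoylovuwkua.
Apply vowel harmony: ihvoylovuwkua → uhvoylovuwkua.

uhvoylovuwkua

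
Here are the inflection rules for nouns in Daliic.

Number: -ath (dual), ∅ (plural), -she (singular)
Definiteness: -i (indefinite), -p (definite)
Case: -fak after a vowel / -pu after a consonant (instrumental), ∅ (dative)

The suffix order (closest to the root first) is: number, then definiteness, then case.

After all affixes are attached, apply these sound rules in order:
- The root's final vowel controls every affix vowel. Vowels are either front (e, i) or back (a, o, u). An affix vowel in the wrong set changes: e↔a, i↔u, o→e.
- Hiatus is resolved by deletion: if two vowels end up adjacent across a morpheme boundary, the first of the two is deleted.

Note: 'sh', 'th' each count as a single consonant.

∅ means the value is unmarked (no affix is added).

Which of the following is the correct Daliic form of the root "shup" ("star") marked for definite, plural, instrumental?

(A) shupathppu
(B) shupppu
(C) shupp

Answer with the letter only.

number = plural: zero marking, form stays shup.
Attach definiteness definite -p → shupp.
Attach case instrumental -pu (after consonant 'p') → shupppu.
Vowel harmony: no change.
Vowel deletion: no change.
So the correct form is shupppu, option (B).
(C) shupp is wrong: it uses dative instead of instrumental for case.
(A) shupathppu is wrong: it uses dual instead of plural for number.

B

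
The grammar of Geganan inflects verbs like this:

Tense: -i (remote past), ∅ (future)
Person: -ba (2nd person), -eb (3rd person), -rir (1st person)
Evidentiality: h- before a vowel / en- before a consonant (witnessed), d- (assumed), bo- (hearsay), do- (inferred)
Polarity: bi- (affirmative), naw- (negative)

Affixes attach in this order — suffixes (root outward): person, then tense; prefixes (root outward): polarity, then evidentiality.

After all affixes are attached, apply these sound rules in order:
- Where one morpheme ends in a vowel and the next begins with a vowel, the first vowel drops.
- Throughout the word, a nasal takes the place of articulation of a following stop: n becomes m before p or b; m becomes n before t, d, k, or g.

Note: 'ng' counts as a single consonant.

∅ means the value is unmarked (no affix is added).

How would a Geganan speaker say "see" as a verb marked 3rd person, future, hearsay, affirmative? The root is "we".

Attach polarity affirmative bi- → biwe.
Attach person 3rd person -eb → biweeb.
Attach evidentiality hearsay bo- → bobiweeb.
tense = future: zero marking, form stays bobiweeb.
Apply vowel deletion: bobiweeb → bobiweb.
Nasal assimilation: no change.

bobiweb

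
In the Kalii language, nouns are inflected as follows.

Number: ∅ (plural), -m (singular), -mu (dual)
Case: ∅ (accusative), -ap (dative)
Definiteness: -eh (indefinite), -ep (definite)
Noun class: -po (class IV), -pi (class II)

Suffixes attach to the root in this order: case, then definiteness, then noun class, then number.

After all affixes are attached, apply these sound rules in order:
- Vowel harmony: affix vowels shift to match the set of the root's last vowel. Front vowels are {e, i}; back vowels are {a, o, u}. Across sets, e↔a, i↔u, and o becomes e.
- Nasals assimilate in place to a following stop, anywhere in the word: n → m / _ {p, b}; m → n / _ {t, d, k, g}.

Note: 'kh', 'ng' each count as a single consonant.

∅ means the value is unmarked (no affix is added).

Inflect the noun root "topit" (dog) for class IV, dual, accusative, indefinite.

topitehpemi

case = accusative: zero marking, form stays topit.
Attach definiteness indefinite -eh → topiteh.
Attach noun class class IV -po → topitehpo.
Attach number dual -mu → topitehpomu.
Apply vowel harmony: topitehpomu → topitehpemi.
Nasal assimilation: no change.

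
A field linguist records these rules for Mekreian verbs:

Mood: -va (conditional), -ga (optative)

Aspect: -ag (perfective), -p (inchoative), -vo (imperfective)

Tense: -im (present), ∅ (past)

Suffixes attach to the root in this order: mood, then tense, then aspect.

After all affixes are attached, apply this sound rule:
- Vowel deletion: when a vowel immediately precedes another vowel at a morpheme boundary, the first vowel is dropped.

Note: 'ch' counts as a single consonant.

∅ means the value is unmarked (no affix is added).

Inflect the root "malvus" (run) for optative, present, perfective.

malvusgimag

Attach mood optative -ga → malvusga.
Attach tense present -im → malvusgaim.
Attach aspect perfective -ag → malvusgaimag.
Apply vowel deletion: malvusgaimag → malvusgimag.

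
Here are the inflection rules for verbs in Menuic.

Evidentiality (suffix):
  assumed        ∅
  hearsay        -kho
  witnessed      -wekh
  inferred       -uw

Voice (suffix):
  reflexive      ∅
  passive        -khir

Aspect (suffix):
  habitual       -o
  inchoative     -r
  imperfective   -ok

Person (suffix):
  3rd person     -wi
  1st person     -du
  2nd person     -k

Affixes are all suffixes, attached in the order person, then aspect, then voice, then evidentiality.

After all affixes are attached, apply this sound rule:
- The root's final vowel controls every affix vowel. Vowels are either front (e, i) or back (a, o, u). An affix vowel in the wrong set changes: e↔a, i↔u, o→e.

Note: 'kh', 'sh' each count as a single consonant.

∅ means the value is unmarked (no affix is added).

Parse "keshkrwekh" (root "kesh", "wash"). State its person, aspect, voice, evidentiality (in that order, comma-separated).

2nd person, inchoative, reflexive, witnessed

Segment: kesh-k-r-wekh.
person: -k → 2nd person.
aspect: -r → inchoative.
voice: ∅ → reflexive.
evidentiality: -wekh → witnessed.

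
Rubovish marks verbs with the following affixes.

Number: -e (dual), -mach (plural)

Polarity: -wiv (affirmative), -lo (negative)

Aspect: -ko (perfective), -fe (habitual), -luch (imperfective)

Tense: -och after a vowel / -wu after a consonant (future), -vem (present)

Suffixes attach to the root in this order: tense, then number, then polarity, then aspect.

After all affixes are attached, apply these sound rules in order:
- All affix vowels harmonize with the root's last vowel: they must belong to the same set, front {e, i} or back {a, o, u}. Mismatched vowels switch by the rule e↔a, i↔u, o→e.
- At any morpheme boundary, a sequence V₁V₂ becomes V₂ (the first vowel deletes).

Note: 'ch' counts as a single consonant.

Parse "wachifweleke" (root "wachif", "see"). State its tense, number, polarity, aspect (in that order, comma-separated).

Segment: wachif-wu-e-lo-ko.
tense: -och/wu → future.
number: -e → dual.
polarity: -lo → negative.
aspect: -ko → perfective.

future, dual, negative, perfective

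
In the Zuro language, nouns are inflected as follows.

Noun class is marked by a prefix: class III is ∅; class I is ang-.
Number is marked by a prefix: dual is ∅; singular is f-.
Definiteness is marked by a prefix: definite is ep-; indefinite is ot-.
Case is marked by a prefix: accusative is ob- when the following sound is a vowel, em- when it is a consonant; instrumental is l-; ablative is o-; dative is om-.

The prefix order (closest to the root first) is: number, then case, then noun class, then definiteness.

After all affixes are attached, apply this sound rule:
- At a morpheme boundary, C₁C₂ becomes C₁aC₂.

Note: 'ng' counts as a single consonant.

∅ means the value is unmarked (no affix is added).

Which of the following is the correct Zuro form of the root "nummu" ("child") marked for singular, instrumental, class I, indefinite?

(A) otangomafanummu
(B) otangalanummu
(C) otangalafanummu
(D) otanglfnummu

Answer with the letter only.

C

Attach number singular f- → fnummu.
Attach case instrumental l- → lfnummu.
Attach noun class class I ang- → anglfnummu.
Attach definiteness indefinite ot- → otanglfnummu.
Apply epenthesis: otanglfnummu → otangalafanummu.
So the correct form is otangalafanummu, option (C).
(D) otanglfnummu is wrong: it fails to apply the sound rule(s).
(A) otangomafanummu is wrong: it uses dative instead of instrumental for case.
(B) otangalanummu is wrong: it uses dual instead of singular for number.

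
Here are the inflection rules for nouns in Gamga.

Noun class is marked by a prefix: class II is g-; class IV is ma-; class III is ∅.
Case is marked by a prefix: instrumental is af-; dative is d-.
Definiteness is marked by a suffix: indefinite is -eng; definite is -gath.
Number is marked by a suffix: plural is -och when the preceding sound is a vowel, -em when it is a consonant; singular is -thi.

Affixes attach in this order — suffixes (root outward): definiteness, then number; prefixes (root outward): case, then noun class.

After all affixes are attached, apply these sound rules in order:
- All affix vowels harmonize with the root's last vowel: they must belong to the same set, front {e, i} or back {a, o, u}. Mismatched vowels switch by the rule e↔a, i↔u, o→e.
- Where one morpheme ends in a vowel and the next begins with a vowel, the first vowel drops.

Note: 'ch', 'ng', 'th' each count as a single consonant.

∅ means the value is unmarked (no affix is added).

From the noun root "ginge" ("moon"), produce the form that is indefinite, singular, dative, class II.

Attach definiteness indefinite -eng → gingeeng.
Attach case dative d- → dgingeeng.
Attach noun class class II g- → gdgingeeng.
Attach number singular -thi → gdgingeengthi.
Vowel harmony: no change.
Apply vowel deletion: gdgingeengthi → gdgingengthi.

gdgingengthi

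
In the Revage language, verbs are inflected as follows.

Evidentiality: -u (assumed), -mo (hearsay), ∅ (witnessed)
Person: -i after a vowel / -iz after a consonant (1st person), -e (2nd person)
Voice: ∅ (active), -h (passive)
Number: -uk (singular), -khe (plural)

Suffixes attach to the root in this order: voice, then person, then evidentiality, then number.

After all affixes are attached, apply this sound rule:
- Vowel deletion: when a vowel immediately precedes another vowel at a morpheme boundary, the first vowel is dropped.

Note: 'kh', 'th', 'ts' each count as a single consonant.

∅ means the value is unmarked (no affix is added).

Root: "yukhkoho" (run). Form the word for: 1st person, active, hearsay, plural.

voice = active: zero marking, form stays yukhkoho.
Attach person 1st person -i (after vowel 'o') → yukhkohoi.
Attach evidentiality hearsay -mo → yukhkohoimo.
Attach number plural -khe → yukhkohoimokhe.
Apply vowel deletion: yukhkohoimokhe → yukhkohimokhe.

yukhkohimokhe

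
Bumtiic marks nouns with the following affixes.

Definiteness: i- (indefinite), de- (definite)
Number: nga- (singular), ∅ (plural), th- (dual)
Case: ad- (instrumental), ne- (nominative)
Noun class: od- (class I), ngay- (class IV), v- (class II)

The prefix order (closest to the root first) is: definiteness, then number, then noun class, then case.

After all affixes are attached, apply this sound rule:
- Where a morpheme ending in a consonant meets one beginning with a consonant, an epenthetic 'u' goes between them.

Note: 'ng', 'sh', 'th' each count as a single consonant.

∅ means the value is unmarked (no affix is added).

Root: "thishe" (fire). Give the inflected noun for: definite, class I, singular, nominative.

neodungadethishe

Attach definiteness definite de- → dethishe.
Attach number singular nga- → ngadethishe.
Attach noun class class I od- → odngadethishe.
Attach case nominative ne- → neodngadethishe.
Apply epenthesis: neodngadethishe → neodungadethishe.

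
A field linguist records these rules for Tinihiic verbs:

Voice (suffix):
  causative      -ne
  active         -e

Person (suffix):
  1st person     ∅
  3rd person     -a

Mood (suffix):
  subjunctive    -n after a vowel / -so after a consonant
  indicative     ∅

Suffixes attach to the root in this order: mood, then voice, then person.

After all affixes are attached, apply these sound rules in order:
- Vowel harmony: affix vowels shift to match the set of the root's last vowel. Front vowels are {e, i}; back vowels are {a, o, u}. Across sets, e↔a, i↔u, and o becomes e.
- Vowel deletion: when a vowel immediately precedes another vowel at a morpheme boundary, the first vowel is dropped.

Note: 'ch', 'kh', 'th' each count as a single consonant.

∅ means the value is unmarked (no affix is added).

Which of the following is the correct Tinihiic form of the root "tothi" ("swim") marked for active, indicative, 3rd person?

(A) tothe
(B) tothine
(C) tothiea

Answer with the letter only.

mood = indicative: zero marking, form stays tothi.
Attach voice active -e → tothie.
Attach person 3rd person -a → tothiea.
Apply vowel harmony: tothiea → tothiee.
Apply vowel deletion: tothiee → tothe.
So the correct form is tothe, option (A).
(C) tothiea is wrong: it fails to apply the sound rule(s).
(B) tothine is wrong: it uses causative instead of active for voice.

A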